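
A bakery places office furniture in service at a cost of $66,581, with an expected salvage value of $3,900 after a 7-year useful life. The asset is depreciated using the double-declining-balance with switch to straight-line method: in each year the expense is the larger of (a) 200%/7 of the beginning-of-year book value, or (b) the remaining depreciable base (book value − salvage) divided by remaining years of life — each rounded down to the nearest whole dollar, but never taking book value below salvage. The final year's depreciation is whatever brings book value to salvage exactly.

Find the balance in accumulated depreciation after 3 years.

Depreciable base = $66,581 − $3,900 = $62,681.
Year 1: DB = ⌊$66,581 × 200%/7⌋ = $19,023; SL = ⌊$62,681/7⌋ = $8,954 → take DB $19,023. Book value $47,558.
Year 2: DB = ⌊$47,558 × 200%/7⌋ = $13,588; SL = ⌊$43,658/6⌋ = $7,276 → take DB $13,588. Book value $33,970.
Year 3: DB = ⌊$33,970 × 200%/7⌋ = $9,705; SL = ⌊$30,070/5⌋ = $6,014 → take DB $9,705. Book value $24,265.
Accumulated through year 3 = $66,581 − $24,265 = $42,316.

$42,316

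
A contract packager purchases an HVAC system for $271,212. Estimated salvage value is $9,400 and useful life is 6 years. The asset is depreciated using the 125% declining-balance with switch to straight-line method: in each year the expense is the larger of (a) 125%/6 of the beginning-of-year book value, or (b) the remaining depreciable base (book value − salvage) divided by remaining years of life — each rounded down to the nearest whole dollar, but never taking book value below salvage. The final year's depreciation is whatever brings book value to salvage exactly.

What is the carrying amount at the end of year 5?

$49,545

Depreciable base = $271,212 − $9,400 = $261,812.
Year 1: DB = ⌊$271,212 × 125%/6⌋ = $56,502; SL = ⌊$261,812/6⌋ = $43,635 → take DB $56,502. Book value $214,710.
Year 2: DB = ⌊$214,710 × 125%/6⌋ = $44,731; SL = ⌊$205,310/5⌋ = $41,062 → take DB $44,731. Book value $169,979.
Year 3: DB = ⌊$169,979 × 125%/6⌋ = $35,412; SL = ⌊$160,579/4⌋ = $40,144 → take SL $40,144. Book value $129,835.
Year 4: DB = ⌊$129,835 × 125%/6⌋ = $27,048; SL = ⌊$120,435/3⌋ = $40,145 → take SL $40,145. Book value $89,690.
Year 5: DB = ⌊$89,690 × 125%/6⌋ = $18,685; SL = ⌊$80,290/2⌋ = $40,145 → take SL $40,145. Book value $49,545.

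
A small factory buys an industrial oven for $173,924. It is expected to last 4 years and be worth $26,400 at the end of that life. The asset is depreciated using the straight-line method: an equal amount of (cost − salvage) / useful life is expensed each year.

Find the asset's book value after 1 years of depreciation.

Depreciable base = $173,924 − $26,400 = $147,524.
Annual expense = $147,524 / 4 = $36,881.
End of year 1: book value $137,043.

$137,043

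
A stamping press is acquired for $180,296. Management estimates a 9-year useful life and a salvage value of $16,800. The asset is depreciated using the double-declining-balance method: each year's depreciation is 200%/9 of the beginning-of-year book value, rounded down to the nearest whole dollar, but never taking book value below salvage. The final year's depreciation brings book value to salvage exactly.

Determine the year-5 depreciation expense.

Depreciable base = $180,296 − $16,800 = $163,496.
Year 1: ⌊$180,296 × 200%/9⌋ = $40,065. Book value $140,231.
Year 2: ⌊$140,231 × 200%/9⌋ = $31,162. Book value $109,069.
Year 3: ⌊$109,069 × 200%/9⌋ = $24,237. Book value $84,832.
Year 4: ⌊$84,832 × 200%/9⌋ = $18,851. Book value $65,981.
Year 5: ⌊$65,981 × 200%/9⌋ = $14,662. Book value $51,319.

$14,662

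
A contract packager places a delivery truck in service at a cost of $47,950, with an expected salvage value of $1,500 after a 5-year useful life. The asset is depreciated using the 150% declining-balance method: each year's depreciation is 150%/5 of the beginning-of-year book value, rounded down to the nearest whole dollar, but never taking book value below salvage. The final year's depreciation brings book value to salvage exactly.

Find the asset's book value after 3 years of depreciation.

$16,448

Depreciable base = $47,950 − $1,500 = $46,450.
Year 1: ⌊$47,950 × 150%/5⌋ = $14,385. Book value $33,565.
Year 2: ⌊$33,565 × 150%/5⌋ = $10,069. Book value $23,496.
Year 3: ⌊$23,496 × 150%/5⌋ = $7,048. Book value $16,448.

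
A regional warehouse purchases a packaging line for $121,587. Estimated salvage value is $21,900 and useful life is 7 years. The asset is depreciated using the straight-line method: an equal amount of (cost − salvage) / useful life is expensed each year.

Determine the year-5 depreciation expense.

$14,241

Depreciable base = $121,587 − $21,900 = $99,687.
Annual expense = $99,687 / 7 = $14,241.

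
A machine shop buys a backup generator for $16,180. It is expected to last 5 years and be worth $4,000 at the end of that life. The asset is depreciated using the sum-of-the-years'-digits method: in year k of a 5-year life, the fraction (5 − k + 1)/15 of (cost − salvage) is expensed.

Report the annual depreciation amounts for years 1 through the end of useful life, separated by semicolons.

Depreciable base = $16,180 − $4,000 = $12,180.
Sum of the years' digits = 5+4+3+2+1 = 15.
Year 1: $12,180 × 5/15 = $4,060. Book value $12,120.
Year 2: $12,180 × 4/15 = $3,248. Book value $8,872.
Year 3: $12,180 × 3/15 = $2,436. Book value $6,436.
Year 4: $12,180 × 2/15 = $1,624. Book value $4,812.
Year 5: $12,180 × 1/15 = $812. Book value $4,000.

$4,060; $3,248; $2,436; $1,624; $812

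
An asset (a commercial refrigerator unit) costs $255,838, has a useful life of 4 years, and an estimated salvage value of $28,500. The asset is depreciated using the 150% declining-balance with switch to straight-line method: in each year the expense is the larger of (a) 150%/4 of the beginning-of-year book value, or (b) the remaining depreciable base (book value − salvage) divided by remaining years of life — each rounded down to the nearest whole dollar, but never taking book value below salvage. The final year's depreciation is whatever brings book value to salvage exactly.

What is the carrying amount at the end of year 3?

Depreciable base = $255,838 − $28,500 = $227,338.
Year 1: DB = ⌊$255,838 × 150%/4⌋ = $95,939; SL = ⌊$227,338/4⌋ = $56,834 → take DB $95,939. Book value $159,899.
Year 2: DB = ⌊$159,899 × 150%/4⌋ = $59,962; SL = ⌊$131,399/3⌋ = $43,799 → take DB $59,962. Book value $99,937.
Year 3: DB = ⌊$99,937 × 150%/4⌋ = $37,476; SL = ⌊$71,437/2⌋ = $35,718 → take DB $37,476. Book value $62,461.

$62,461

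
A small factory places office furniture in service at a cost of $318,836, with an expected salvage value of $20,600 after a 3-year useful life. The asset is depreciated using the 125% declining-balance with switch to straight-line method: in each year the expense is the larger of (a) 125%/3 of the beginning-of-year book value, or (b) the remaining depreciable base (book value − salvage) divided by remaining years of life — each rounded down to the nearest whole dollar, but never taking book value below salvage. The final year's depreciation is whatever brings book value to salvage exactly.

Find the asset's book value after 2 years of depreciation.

$103,294

Depreciable base = $318,836 − $20,600 = $298,236.
Year 1: DB = ⌊$318,836 × 125%/3⌋ = $132,848; SL = ⌊$298,236/3⌋ = $99,412 → take DB $132,848. Book value $185,988.
Year 2: DB = ⌊$185,988 × 125%/3⌋ = $77,495; SL = ⌊$165,388/2⌋ = $82,694 → take SL $82,694. Book value $103,294.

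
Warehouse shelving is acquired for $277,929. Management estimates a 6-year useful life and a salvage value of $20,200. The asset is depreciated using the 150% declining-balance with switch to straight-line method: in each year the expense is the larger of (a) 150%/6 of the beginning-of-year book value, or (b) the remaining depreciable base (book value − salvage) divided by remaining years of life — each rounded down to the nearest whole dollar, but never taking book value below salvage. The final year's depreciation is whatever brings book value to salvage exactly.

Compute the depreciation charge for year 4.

$32,350

Depreciable base = $277,929 − $20,200 = $257,729.
Year 1: DB = ⌊$277,929 × 150%/6⌋ = $69,482; SL = ⌊$257,729/6⌋ = $42,954 → take DB $69,482. Book value $208,447.
Year 2: DB = ⌊$208,447 × 150%/6⌋ = $52,111; SL = ⌊$188,247/5⌋ = $37,649 → take DB $52,111. Book value $156,336.
Year 3: DB = ⌊$156,336 × 150%/6⌋ = $39,084; SL = ⌊$136,136/4⌋ = $34,034 → take DB $39,084. Book value $117,252.
Year 4: DB = ⌊$117,252 × 150%/6⌋ = $29,313; SL = ⌊$97,052/3⌋ = $32,350 → take SL $32,350. Book value $84,902.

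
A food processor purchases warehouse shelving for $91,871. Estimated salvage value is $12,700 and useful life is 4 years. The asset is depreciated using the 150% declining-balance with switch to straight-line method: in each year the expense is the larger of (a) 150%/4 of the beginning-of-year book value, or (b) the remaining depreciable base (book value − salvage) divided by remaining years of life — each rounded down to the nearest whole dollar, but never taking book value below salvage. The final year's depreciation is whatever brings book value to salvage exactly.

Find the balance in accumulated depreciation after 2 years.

Depreciable base = $91,871 − $12,700 = $79,171.
Year 1: DB = ⌊$91,871 × 150%/4⌋ = $34,451; SL = ⌊$79,171/4⌋ = $19,792 → take DB $34,451. Book value $57,420.
Year 2: DB = ⌊$57,420 × 150%/4⌋ = $21,532; SL = ⌊$44,720/3⌋ = $14,906 → take DB $21,532. Book value $35,888.
Accumulated through year 2 = $91,871 − $35,888 = $55,983.

$55,983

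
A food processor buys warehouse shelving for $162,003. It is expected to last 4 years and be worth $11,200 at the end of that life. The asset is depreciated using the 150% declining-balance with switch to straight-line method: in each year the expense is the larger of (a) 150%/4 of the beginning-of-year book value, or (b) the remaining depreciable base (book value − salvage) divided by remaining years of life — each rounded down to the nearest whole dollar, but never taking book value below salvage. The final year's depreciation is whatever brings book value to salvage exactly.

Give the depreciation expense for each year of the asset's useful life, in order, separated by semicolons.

$60,751; $37,969; $26,041; $26,042

Depreciable base = $162,003 − $11,200 = $150,803.
Year 1: DB = ⌊$162,003 × 150%/4⌋ = $60,751; SL = ⌊$150,803/4⌋ = $37,700 → take DB $60,751. Book value $101,252.
Year 2: DB = ⌊$101,252 × 150%/4⌋ = $37,969; SL = ⌊$90,052/3⌋ = $30,017 → take DB $37,969. Book value $63,283.
Year 3: DB = ⌊$63,283 × 150%/4⌋ = $23,731; SL = ⌊$52,083/2⌋ = $26,041 → take SL $26,041. Book value $37,242.
Year 4 (final): $37,242 − $11,200 = $26,042. Book value $11,200.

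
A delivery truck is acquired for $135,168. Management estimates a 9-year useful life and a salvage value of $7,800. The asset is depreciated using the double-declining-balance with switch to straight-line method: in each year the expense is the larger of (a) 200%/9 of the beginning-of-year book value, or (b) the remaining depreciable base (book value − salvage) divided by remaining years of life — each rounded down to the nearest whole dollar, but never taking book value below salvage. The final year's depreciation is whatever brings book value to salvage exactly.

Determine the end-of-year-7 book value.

$22,550

Depreciable base = $135,168 − $7,800 = $127,368.
Year 1: DB = ⌊$135,168 × 200%/9⌋ = $30,037; SL = ⌊$127,368/9⌋ = $14,152 → take DB $30,037. Book value $105,131.
Year 2: DB = ⌊$105,131 × 200%/9⌋ = $23,362; SL = ⌊$97,331/8⌋ = $12,166 → take DB $23,362. Book value $81,769.
Year 3: DB = ⌊$81,769 × 200%/9⌋ = $18,170; SL = ⌊$73,969/7⌋ = $10,567 → take DB $18,170. Book value $63,599.
Year 4: DB = ⌊$63,599 × 200%/9⌋ = $14,133; SL = ⌊$55,799/6⌋ = $9,299 → take DB $14,133. Book value $49,466.
Year 5: DB = ⌊$49,466 × 200%/9⌋ = $10,992; SL = ⌊$41,666/5⌋ = $8,333 → take DB $10,992. Book value $38,474.
Year 6: DB = ⌊$38,474 × 200%/9⌋ = $8,549; SL = ⌊$30,674/4⌋ = $7,668 → take DB $8,549. Book value $29,925.
Year 7: DB = ⌊$29,925 × 200%/9⌋ = $6,650; SL = ⌊$22,125/3⌋ = $7,375 → take SL $7,375. Book value $22,550.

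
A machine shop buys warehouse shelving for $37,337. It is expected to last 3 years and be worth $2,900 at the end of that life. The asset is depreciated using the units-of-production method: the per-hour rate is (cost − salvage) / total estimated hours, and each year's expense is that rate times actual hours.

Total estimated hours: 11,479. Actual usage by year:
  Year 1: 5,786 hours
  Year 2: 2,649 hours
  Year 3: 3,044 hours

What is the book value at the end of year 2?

$12,032

Depreciable base = $37,337 − $2,900 = $34,437.
Rate = $34,437 / 11,479 hours = $3 per hour.
Year 1: 5,786 × $3 = $17,358. Book value $19,979.
Year 2: 2,649 × $3 = $7,947. Book value $12,032.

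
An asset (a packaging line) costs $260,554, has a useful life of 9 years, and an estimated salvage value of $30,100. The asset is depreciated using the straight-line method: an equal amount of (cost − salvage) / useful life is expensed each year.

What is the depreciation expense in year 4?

Depreciable base = $260,554 − $30,100 = $230,454.
Annual expense = $230,454 / 9 = $25,606.

$25,606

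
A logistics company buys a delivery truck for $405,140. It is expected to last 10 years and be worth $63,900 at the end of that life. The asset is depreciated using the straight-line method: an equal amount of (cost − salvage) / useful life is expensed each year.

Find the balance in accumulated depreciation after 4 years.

$136,496

Depreciable base = $405,140 − $63,900 = $341,240.
Annual expense = $341,240 / 10 = $34,124.
End of year 1: book value $371,016.
End of year 2: book value $336,892.
End of year 3: book value $302,768.
End of year 4: book value $268,644.
Accumulated through year 4 = $405,140 − $268,644 = $136,496.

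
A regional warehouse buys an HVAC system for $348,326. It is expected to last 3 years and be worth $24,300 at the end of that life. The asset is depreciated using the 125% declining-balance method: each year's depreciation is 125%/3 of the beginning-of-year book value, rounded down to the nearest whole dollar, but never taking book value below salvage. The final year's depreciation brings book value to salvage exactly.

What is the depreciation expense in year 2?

Depreciable base = $348,326 − $24,300 = $324,026.
Year 1: ⌊$348,326 × 125%/3⌋ = $145,135. Book value $203,191.
Year 2: ⌊$203,191 × 125%/3⌋ = $84,662. Book value $118,529.

$84,662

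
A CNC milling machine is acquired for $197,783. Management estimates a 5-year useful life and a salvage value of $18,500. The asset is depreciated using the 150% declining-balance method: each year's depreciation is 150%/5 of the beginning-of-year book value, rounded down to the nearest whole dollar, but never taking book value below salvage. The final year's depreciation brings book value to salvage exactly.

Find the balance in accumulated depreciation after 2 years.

Depreciable base = $197,783 − $18,500 = $179,283.
Year 1: ⌊$197,783 × 150%/5⌋ = $59,334. Book value $138,449.
Year 2: ⌊$138,449 × 150%/5⌋ = $41,534. Book value $96,915.
Accumulated through year 2 = $197,783 − $96,915 = $100,868.

$100,868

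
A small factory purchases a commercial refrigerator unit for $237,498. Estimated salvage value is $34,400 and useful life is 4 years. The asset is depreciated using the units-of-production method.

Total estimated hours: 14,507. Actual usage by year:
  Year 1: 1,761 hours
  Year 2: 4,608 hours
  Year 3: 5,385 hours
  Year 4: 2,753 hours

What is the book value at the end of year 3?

Depreciable base = $237,498 − $34,400 = $203,098.
Rate = $203,098 / 14,507 hours = $14 per hour.
Year 1: 1,761 × $14 = $24,654. Book value $212,844.
Year 2: 4,608 × $14 = $64,512. Book value $148,332.
Year 3: 5,385 × $14 = $75,390. Book value $72,942.

$72,942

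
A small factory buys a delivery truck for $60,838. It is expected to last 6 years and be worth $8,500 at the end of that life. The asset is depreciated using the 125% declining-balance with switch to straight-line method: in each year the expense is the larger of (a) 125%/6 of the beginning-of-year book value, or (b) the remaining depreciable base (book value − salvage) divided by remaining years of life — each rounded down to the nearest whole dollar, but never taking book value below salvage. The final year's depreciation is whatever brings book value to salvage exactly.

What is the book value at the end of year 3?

Depreciable base = $60,838 − $8,500 = $52,338.
Year 1: DB = ⌊$60,838 × 125%/6⌋ = $12,674; SL = ⌊$52,338/6⌋ = $8,723 → take DB $12,674. Book value $48,164.
Year 2: DB = ⌊$48,164 × 125%/6⌋ = $10,034; SL = ⌊$39,664/5⌋ = $7,932 → take DB $10,034. Book value $38,130.
Year 3: DB = ⌊$38,130 × 125%/6⌋ = $7,943; SL = ⌊$29,630/4⌋ = $7,407 → take DB $7,943. Book value $30,187.

$30,187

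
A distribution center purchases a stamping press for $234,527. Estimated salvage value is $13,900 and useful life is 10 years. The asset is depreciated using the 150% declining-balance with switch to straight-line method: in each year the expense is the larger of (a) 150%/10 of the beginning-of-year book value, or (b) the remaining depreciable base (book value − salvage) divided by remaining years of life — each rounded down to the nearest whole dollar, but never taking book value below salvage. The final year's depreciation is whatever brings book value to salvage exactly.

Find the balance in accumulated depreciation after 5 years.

Depreciable base = $234,527 − $13,900 = $220,627.
Year 1: DB = ⌊$234,527 × 150%/10⌋ = $35,179; SL = ⌊$220,627/10⌋ = $22,062 → take DB $35,179. Book value $199,348.
Year 2: DB = ⌊$199,348 × 150%/10⌋ = $29,902; SL = ⌊$185,448/9⌋ = $20,605 → take DB $29,902. Book value $169,446.
Year 3: DB = ⌊$169,446 × 150%/10⌋ = $25,416; SL = ⌊$155,546/8⌋ = $19,443 → take DB $25,416. Book value $144,030.
Year 4: DB = ⌊$144,030 × 150%/10⌋ = $21,604; SL = ⌊$130,130/7⌋ = $18,590 → take DB $21,604. Book value $122,426.
Year 5: DB = ⌊$122,426 × 150%/10⌋ = $18,363; SL = ⌊$108,526/6⌋ = $18,087 → take DB $18,363. Book value $104,063.
Accumulated through year 5 = $234,527 − $104,063 = $130,464.

$130,464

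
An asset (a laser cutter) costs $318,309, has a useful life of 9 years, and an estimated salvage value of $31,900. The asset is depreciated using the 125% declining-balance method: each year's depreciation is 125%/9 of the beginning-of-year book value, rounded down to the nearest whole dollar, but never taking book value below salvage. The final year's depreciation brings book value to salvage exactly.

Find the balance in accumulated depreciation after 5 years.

Depreciable base = $318,309 − $31,900 = $286,409.
Year 1: ⌊$318,309 × 125%/9⌋ = $44,209. Book value $274,100.
Year 2: ⌊$274,100 × 125%/9⌋ = $38,069. Book value $236,031.
Year 3: ⌊$236,031 × 125%/9⌋ = $32,782. Book value $203,249.
Year 4: ⌊$203,249 × 125%/9⌋ = $28,229. Book value $175,020.
Year 5: ⌊$175,020 × 125%/9⌋ = $24,308. Book value $150,712.
Accumulated through year 5 = $318,309 − $150,712 = $167,597.

$167,597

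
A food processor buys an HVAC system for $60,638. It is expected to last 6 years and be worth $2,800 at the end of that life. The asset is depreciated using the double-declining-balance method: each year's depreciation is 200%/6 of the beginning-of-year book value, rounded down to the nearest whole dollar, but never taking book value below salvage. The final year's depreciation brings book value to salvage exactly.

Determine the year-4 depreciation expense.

$5,989

Depreciable base = $60,638 − $2,800 = $57,838.
Year 1: ⌊$60,638 × 200%/6⌋ = $20,212. Book value $40,426.
Year 2: ⌊$40,426 × 200%/6⌋ = $13,475. Book value $26,951.
Year 3: ⌊$26,951 × 200%/6⌋ = $8,983. Book value $17,968.
Year 4: ⌊$17,968 × 200%/6⌋ = $5,989. Book value $11,979.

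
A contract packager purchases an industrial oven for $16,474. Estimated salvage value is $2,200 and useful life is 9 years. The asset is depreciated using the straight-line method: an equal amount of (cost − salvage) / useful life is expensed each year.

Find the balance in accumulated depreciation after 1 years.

Depreciable base = $16,474 − $2,200 = $14,274.
Annual expense = $14,274 / 9 = $1,586.
End of year 1: book value $14,888.
Accumulated through year 1 = $16,474 − $14,888 = $1,586.

$1,586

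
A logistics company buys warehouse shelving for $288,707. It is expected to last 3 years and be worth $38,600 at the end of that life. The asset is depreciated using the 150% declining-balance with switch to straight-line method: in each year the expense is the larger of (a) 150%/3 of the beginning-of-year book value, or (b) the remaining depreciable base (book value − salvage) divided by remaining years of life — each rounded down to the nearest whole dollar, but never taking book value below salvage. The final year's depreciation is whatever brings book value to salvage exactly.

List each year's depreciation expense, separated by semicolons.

$144,353; $72,177; $33,577

Depreciable base = $288,707 − $38,600 = $250,107.
Year 1: DB = ⌊$288,707 × 150%/3⌋ = $144,353; SL = ⌊$250,107/3⌋ = $83,369 → take DB $144,353. Book value $144,354.
Year 2: DB = ⌊$144,354 × 150%/3⌋ = $72,177; SL = ⌊$105,754/2⌋ = $52,877 → take DB $72,177. Book value $72,177.
Year 3 (final): $72,177 − $38,600 = $33,577. Book value $38,600.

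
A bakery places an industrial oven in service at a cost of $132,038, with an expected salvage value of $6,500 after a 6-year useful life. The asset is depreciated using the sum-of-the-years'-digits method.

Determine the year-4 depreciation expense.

$17,934

Depreciable base = $132,038 − $6,500 = $125,538.
Sum of the years' digits = 6+5+4+3+2+1 = 21.
Year 1: $125,538 × 6/21 = $35,868. Book value $96,170.
Year 2: $125,538 × 5/21 = $29,890. Book value $66,280.
Year 3: $125,538 × 4/21 = $23,912. Book value $42,368.
Year 4: $125,538 × 3/21 = $17,934. Book value $24,434.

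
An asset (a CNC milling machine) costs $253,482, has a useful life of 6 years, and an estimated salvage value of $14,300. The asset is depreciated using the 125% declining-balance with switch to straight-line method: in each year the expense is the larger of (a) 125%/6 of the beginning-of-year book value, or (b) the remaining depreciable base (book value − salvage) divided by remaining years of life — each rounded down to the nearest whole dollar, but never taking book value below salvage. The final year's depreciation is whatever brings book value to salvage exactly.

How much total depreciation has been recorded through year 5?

Depreciable base = $253,482 − $14,300 = $239,182.
Year 1: DB = ⌊$253,482 × 125%/6⌋ = $52,808; SL = ⌊$239,182/6⌋ = $39,863 → take DB $52,808. Book value $200,674.
Year 2: DB = ⌊$200,674 × 125%/6⌋ = $41,807; SL = ⌊$186,374/5⌋ = $37,274 → take DB $41,807. Book value $158,867.
Year 3: DB = ⌊$158,867 × 125%/6⌋ = $33,097; SL = ⌊$144,567/4⌋ = $36,141 → take SL $36,141. Book value $122,726.
Year 4: DB = ⌊$122,726 × 125%/6⌋ = $25,567; SL = ⌊$108,426/3⌋ = $36,142 → take SL $36,142. Book value $86,584.
Year 5: DB = ⌊$86,584 × 125%/6⌋ = $18,038; SL = ⌊$72,284/2⌋ = $36,142 → take SL $36,142. Book value $50,442.
Accumulated through year 5 = $253,482 − $50,442 = $203,040.

$203,040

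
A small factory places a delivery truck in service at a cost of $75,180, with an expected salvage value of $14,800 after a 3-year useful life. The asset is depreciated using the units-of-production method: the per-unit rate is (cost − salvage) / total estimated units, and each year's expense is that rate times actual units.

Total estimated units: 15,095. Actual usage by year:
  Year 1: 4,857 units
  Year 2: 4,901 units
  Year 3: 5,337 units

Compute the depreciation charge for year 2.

$19,604

Depreciable base = $75,180 − $14,800 = $60,380.
Rate = $60,380 / 15,095 units = $4 per unit.
Year 1: 4,857 × $4 = $19,428. Book value $55,752.
Year 2: 4,901 × $4 = $19,604. Book value $36,148.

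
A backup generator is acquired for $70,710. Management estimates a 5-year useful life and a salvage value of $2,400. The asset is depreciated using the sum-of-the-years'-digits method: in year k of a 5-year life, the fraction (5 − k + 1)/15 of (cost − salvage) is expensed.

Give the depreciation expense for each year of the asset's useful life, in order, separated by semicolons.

$22,770; $18,216; $13,662; $9,108; $4,554

Depreciable base = $70,710 − $2,400 = $68,310.
Sum of the years' digits = 5+4+3+2+1 = 15.
Year 1: $68,310 × 5/15 = $22,770. Book value $47,940.
Year 2: $68,310 × 4/15 = $18,216. Book value $29,724.
Year 3: $68,310 × 3/15 = $13,662. Book value $16,062.
Year 4: $68,310 × 2/15 = $9,108. Book value $6,954.
Year 5: $68,310 × 1/15 = $4,554. Book value $2,400.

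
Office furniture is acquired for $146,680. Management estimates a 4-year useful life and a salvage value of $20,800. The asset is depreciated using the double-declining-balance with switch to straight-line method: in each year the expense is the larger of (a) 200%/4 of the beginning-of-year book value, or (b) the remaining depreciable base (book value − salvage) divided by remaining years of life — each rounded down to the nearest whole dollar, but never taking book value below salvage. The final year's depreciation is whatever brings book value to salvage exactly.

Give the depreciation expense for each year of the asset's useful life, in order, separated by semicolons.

Depreciable base = $146,680 − $20,800 = $125,880.
Year 1: DB = ⌊$146,680 × 200%/4⌋ = $73,340; SL = ⌊$125,880/4⌋ = $31,470 → take DB $73,340. Book value $73,340.
Year 2: DB = ⌊$73,340 × 200%/4⌋ = $36,670; SL = ⌊$52,540/3⌋ = $17,513 → take DB $36,670. Book value $36,670.
Year 3: DB = ⌊$36,670 × 200%/4⌋ = $18,335; SL = ⌊$15,870/2⌋ = $7,935 → take DB $18,335, capped at $15,870. Book value $20,800.
Year 4 (final): $20,800 − $20,800 = $0. Book value $20,800.

$73,340; $36,670; $15,870; $0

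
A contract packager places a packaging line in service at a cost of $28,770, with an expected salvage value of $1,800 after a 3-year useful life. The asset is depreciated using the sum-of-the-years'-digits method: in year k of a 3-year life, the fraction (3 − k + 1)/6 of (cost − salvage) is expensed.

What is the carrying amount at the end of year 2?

Depreciable base = $28,770 − $1,800 = $26,970.
Sum of the years' digits = 3+2+1 = 6.
Year 1: $26,970 × 3/6 = $13,485. Book value $15,285.
Year 2: $26,970 × 2/6 = $8,990. Book value $6,295.

$6,295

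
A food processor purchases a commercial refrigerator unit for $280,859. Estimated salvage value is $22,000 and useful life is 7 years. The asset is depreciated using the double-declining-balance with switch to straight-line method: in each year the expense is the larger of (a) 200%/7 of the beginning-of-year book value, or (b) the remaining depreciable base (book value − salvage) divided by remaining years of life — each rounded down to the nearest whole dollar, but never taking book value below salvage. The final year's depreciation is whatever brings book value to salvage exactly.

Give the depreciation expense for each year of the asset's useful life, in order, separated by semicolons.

$80,245; $57,318; $40,941; $29,244; $20,888; $15,111; $15,112

Depreciable base = $280,859 − $22,000 = $258,859.
Year 1: DB = ⌊$280,859 × 200%/7⌋ = $80,245; SL = ⌊$258,859/7⌋ = $36,979 → take DB $80,245. Book value $200,614.
Year 2: DB = ⌊$200,614 × 200%/7⌋ = $57,318; SL = ⌊$178,614/6⌋ = $29,769 → take DB $57,318. Book value $143,296.
Year 3: DB = ⌊$143,296 × 200%/7⌋ = $40,941; SL = ⌊$121,296/5⌋ = $24,259 → take DB $40,941. Book value $102,355.
Year 4: DB = ⌊$102,355 × 200%/7⌋ = $29,244; SL = ⌊$80,355/4⌋ = $20,088 → take DB $29,244. Book value $73,111.
Year 5: DB = ⌊$73,111 × 200%/7⌋ = $20,888; SL = ⌊$51,111/3⌋ = $17,037 → take DB $20,888. Book value $52,223.
Year 6: DB = ⌊$52,223 × 200%/7⌋ = $14,920; SL = ⌊$30,223/2⌋ = $15,111 → take SL $15,111. Book value $37,112.
Year 7 (final): $37,112 − $22,000 = $15,112. Book value $22,000.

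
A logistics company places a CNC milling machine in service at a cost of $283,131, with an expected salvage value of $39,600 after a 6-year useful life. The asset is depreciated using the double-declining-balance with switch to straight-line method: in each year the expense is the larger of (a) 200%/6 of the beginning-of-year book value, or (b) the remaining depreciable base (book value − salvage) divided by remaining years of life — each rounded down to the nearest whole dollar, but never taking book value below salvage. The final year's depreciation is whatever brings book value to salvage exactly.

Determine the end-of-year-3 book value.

Depreciable base = $283,131 − $39,600 = $243,531.
Year 1: DB = ⌊$283,131 × 200%/6⌋ = $94,377; SL = ⌊$243,531/6⌋ = $40,588 → take DB $94,377. Book value $188,754.
Year 2: DB = ⌊$188,754 × 200%/6⌋ = $62,918; SL = ⌊$149,154/5⌋ = $29,830 → take DB $62,918. Book value $125,836.
Year 3: DB = ⌊$125,836 × 200%/6⌋ = $41,945; SL = ⌊$86,236/4⌋ = $21,559 → take DB $41,945. Book value $83,891.

$83,891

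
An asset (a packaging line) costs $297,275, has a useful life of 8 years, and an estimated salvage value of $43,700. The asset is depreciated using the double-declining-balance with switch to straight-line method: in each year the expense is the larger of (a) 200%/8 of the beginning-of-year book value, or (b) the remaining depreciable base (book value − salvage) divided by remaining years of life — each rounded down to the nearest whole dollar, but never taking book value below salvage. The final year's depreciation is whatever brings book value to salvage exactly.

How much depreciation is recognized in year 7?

$9,210

Depreciable base = $297,275 − $43,700 = $253,575.
Year 1: DB = ⌊$297,275 × 200%/8⌋ = $74,318; SL = ⌊$253,575/8⌋ = $31,696 → take DB $74,318. Book value $222,957.
Year 2: DB = ⌊$222,957 × 200%/8⌋ = $55,739; SL = ⌊$179,257/7⌋ = $25,608 → take DB $55,739. Book value $167,218.
Year 3: DB = ⌊$167,218 × 200%/8⌋ = $41,804; SL = ⌊$123,518/6⌋ = $20,586 → take DB $41,804. Book value $125,414.
Year 4: DB = ⌊$125,414 × 200%/8⌋ = $31,353; SL = ⌊$81,714/5⌋ = $16,342 → take DB $31,353. Book value $94,061.
Year 5: DB = ⌊$94,061 × 200%/8⌋ = $23,515; SL = ⌊$50,361/4⌋ = $12,590 → take DB $23,515. Book value $70,546.
Year 6: DB = ⌊$70,546 × 200%/8⌋ = $17,636; SL = ⌊$26,846/3⌋ = $8,948 → take DB $17,636. Book value $52,910.
Year 7: DB = ⌊$52,910 × 200%/8⌋ = $13,227; SL = ⌊$9,210/2⌋ = $4,605 → take DB $13,227, capped at $9,210. Book value $43,700.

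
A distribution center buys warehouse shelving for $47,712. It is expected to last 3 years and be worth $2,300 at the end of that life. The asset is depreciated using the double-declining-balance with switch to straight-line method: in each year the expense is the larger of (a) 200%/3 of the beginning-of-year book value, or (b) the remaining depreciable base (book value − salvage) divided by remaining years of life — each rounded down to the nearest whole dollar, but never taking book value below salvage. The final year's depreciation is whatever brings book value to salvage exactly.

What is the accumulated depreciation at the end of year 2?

Depreciable base = $47,712 − $2,300 = $45,412.
Year 1: DB = ⌊$47,712 × 200%/3⌋ = $31,808; SL = ⌊$45,412/3⌋ = $15,137 → take DB $31,808. Book value $15,904.
Year 2: DB = ⌊$15,904 × 200%/3⌋ = $10,602; SL = ⌊$13,604/2⌋ = $6,802 → take DB $10,602. Book value $5,302.
Accumulated through year 2 = $47,712 − $5,302 = $42,410.

$42,410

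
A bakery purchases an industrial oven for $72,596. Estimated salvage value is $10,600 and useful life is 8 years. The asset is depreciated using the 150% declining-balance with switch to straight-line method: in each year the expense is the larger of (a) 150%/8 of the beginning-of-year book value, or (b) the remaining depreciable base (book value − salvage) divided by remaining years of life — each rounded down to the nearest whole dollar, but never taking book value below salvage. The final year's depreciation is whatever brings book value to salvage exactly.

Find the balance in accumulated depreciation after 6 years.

Depreciable base = $72,596 − $10,600 = $61,996.
Year 1: DB = ⌊$72,596 × 150%/8⌋ = $13,611; SL = ⌊$61,996/8⌋ = $7,749 → take DB $13,611. Book value $58,985.
Year 2: DB = ⌊$58,985 × 150%/8⌋ = $11,059; SL = ⌊$48,385/7⌋ = $6,912 → take DB $11,059. Book value $47,926.
Year 3: DB = ⌊$47,926 × 150%/8⌋ = $8,986; SL = ⌊$37,326/6⌋ = $6,221 → take DB $8,986. Book value $38,940.
Year 4: DB = ⌊$38,940 × 150%/8⌋ = $7,301; SL = ⌊$28,340/5⌋ = $5,668 → take DB $7,301. Book value $31,639.
Year 5: DB = ⌊$31,639 × 150%/8⌋ = $5,932; SL = ⌊$21,039/4⌋ = $5,259 → take DB $5,932. Book value $25,707.
Year 6: DB = ⌊$25,707 × 150%/8⌋ = $4,820; SL = ⌊$15,107/3⌋ = $5,035 → take SL $5,035. Book value $20,672.
Accumulated through year 6 = $72,596 − $20,672 = $51,924.

$51,924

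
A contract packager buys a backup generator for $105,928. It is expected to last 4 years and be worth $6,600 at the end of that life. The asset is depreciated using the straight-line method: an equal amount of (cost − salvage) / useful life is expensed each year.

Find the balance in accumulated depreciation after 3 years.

$74,496

Depreciable base = $105,928 − $6,600 = $99,328.
Annual expense = $99,328 / 4 = $24,832.
End of year 1: book value $81,096.
End of year 2: book value $56,264.
End of year 3: book value $31,432.
Accumulated through year 3 = $105,928 − $31,432 = $74,496.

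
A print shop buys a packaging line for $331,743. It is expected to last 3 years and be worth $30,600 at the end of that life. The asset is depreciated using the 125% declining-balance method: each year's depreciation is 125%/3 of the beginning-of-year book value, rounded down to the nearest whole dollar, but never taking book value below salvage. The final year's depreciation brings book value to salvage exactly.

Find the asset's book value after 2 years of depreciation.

$112,885

Depreciable base = $331,743 − $30,600 = $301,143.
Year 1: ⌊$331,743 × 125%/3⌋ = $138,226. Book value $193,517.
Year 2: ⌊$193,517 × 125%/3⌋ = $80,632. Book value $112,885.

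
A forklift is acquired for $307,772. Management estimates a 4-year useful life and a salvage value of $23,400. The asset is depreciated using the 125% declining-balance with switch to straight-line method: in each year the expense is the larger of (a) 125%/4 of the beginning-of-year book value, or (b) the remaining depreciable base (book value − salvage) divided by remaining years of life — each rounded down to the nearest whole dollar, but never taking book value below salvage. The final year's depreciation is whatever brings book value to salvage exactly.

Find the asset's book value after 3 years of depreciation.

Depreciable base = $307,772 − $23,400 = $284,372.
Year 1: DB = ⌊$307,772 × 125%/4⌋ = $96,178; SL = ⌊$284,372/4⌋ = $71,093 → take DB $96,178. Book value $211,594.
Year 2: DB = ⌊$211,594 × 125%/4⌋ = $66,123; SL = ⌊$188,194/3⌋ = $62,731 → take DB $66,123. Book value $145,471.
Year 3: DB = ⌊$145,471 × 125%/4⌋ = $45,459; SL = ⌊$122,071/2⌋ = $61,035 → take SL $61,035. Book value $84,436.

$84,436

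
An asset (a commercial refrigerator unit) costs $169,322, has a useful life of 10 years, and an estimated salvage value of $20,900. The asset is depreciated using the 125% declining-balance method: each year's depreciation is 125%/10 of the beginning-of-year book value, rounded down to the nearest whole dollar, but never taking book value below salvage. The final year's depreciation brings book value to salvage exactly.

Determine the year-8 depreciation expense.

Depreciable base = $169,322 − $20,900 = $148,422.
Year 1: ⌊$169,322 × 125%/10⌋ = $21,165. Book value $148,157.
Year 2: ⌊$148,157 × 125%/10⌋ = $18,519. Book value $129,638.
Year 3: ⌊$129,638 × 125%/10⌋ = $16,204. Book value $113,434.
Year 4: ⌊$113,434 × 125%/10⌋ = $14,179. Book value $99,255.
Year 5: ⌊$99,255 × 125%/10⌋ = $12,406. Book value $86,849.
Year 6: ⌊$86,849 × 125%/10⌋ = $10,856. Book value $75,993.
Year 7: ⌊$75,993 × 125%/10⌋ = $9,499. Book value $66,494.
Year 8: ⌊$66,494 × 125%/10⌋ = $8,311. Book value $58,183.

$8,311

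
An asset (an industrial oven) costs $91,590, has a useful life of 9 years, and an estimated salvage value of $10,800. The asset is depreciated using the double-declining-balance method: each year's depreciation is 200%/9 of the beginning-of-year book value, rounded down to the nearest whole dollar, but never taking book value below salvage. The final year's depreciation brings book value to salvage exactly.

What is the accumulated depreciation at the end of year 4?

$58,071

Depreciable base = $91,590 − $10,800 = $80,790.
Year 1: ⌊$91,590 × 200%/9⌋ = $20,353. Book value $71,237.
Year 2: ⌊$71,237 × 200%/9⌋ = $15,830. Book value $55,407.
Year 3: ⌊$55,407 × 200%/9⌋ = $12,312. Book value $43,095.
Year 4: ⌊$43,095 × 200%/9⌋ = $9,576. Book value $33,519.
Accumulated through year 4 = $91,590 − $33,519 = $58,071.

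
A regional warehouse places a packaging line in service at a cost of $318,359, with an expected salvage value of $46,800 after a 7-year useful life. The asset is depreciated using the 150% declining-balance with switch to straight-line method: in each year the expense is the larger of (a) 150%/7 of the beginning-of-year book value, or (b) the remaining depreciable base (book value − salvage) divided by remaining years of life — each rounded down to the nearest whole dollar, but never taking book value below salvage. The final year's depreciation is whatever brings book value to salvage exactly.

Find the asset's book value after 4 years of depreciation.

Depreciable base = $318,359 − $46,800 = $271,559.
Year 1: DB = ⌊$318,359 × 150%/7⌋ = $68,219; SL = ⌊$271,559/7⌋ = $38,794 → take DB $68,219. Book value $250,140.
Year 2: DB = ⌊$250,140 × 150%/7⌋ = $53,601; SL = ⌊$203,340/6⌋ = $33,890 → take DB $53,601. Book value $196,539.
Year 3: DB = ⌊$196,539 × 150%/7⌋ = $42,115; SL = ⌊$149,739/5⌋ = $29,947 → take DB $42,115. Book value $154,424.
Year 4: DB = ⌊$154,424 × 150%/7⌋ = $33,090; SL = ⌊$107,624/4⌋ = $26,906 → take DB $33,090. Book value $121,334.

$121,334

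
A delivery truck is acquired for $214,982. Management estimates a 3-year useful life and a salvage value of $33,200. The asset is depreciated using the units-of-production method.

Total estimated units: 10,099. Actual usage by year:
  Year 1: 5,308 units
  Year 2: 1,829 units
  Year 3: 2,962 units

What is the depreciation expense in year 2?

Depreciable base = $214,982 − $33,200 = $181,782.
Rate = $181,782 / 10,099 units = $18 per unit.
Year 1: 5,308 × $18 = $95,544. Book value $119,438.
Year 2: 1,829 × $18 = $32,922. Book value $86,516.

$32,922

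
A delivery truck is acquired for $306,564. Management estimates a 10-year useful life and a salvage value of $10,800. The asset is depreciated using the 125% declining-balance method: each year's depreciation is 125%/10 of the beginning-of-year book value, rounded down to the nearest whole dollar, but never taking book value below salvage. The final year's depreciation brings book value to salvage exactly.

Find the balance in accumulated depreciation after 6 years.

$168,978

Depreciable base = $306,564 − $10,800 = $295,764.
Year 1: ⌊$306,564 × 125%/10⌋ = $38,320. Book value $268,244.
Year 2: ⌊$268,244 × 125%/10⌋ = $33,530. Book value $234,714.
Year 3: ⌊$234,714 × 125%/10⌋ = $29,339. Book value $205,375.
Year 4: ⌊$205,375 × 125%/10⌋ = $25,671. Book value $179,704.
Year 5: ⌊$179,704 × 125%/10⌋ = $22,463. Book value $157,241.
Year 6: ⌊$157,241 × 125%/10⌋ = $19,655. Book value $137,586.
Accumulated through year 6 = $306,564 − $137,586 = $168,978.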